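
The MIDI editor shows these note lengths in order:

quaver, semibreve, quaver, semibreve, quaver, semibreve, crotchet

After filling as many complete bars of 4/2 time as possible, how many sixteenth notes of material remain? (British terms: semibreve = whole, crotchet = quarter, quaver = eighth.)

26

One bar of 4/2 = 16 eighth notes.
Convert each value to eighth notes: quaver = 1; semibreve = 8; quaver = 1; semibreve = 8; quaver = 1; semibreve = 8; crotchet = 2.
Total: 1 + 8 + 1 + 8 + 1 + 8 + 2 = 29.
29 ÷ 16 = 1 complete bar with 13 eighth notes remaining = 26 sixteenth notes.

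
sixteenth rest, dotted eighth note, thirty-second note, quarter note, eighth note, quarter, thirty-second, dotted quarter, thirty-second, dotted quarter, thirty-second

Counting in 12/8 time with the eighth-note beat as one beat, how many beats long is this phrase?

One eighth-note beat = 4 thirty-second notes.
Express everything in thirty-second notes: sixteenth rest = 2; dotted eighth note = 6; thirty-second note = 1; quarter note = 8; eighth note = 4; quarter = 8; thirty-second = 1; dotted quarter = 12; thirty-second = 1; dotted quarter = 12; thirty-second = 1.
Sum: 2 + 6 + 1 + 8 + 4 + 8 + 1 + 12 + 1 + 12 + 1 = 56.
56 ÷ 4 = 14 beats.

14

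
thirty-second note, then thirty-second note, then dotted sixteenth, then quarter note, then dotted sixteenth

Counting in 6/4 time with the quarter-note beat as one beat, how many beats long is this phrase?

2

One quarter-note beat = 8 thirty-second notes.
Each duration in thirty-second notes: thirty-second note = 1; thirty-second note = 1; dotted sixteenth = 3; quarter note = 8; dotted sixteenth = 3.
Altogether 1 + 1 + 3 + 8 + 3 = 16.
16 ÷ 8 = 2 beats.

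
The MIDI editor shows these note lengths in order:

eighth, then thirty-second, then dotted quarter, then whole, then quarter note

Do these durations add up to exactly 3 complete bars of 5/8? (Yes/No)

No

One bar of 5/8 = 20 thirty-second notes, so 3 bars = 60.
Each duration in thirty-second notes: eighth = 4; thirty-second = 1; dotted quarter = 12; whole = 32; quarter note = 8.
Total: 4 + 1 + 12 + 32 + 8 = 57.
57 falls short of 60, so the answer is No.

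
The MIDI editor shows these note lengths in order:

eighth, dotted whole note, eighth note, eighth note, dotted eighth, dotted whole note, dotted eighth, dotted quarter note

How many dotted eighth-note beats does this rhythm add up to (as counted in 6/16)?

22

One dotted eighth-note beat = 3 sixteenth notes.
Express everything in sixteenth notes: eighth = 2; dotted whole note = 24; eighth note = 2; eighth note = 2; dotted eighth = 3; dotted whole note = 24; dotted eighth = 3; dotted quarter note = 6.
Total: 2 + 24 + 2 + 2 + 3 + 24 + 3 + 6 = 66.
66 ÷ 3 = 22 beats.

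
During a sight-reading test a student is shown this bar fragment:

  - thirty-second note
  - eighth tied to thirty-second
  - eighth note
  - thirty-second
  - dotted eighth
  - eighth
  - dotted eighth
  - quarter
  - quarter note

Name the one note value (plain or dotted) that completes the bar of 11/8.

The bar of 11/8 = 44 thirty-second notes.
Express everything in thirty-second notes: thirty-second note = 1; eighth tied to thirty-second (eighth + thirty-second) = 5; eighth note = 4; thirty-second = 1; dotted eighth = 6; eighth = 4; dotted eighth = 6; quarter = 8; quarter note = 8.
Altogether 1 + 5 + 4 + 1 + 6 + 4 + 6 + 8 + 8 = 43.
Remaining: 44 − 43 = 1 thirty-second note, which is a thirty-second note.

thirty-second note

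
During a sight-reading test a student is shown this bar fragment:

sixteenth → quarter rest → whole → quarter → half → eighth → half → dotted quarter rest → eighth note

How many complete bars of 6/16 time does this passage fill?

One bar of 6/16 = 6 sixteenth notes.
Convert each value to sixteenth notes: sixteenth = 1; quarter rest = 4; whole = 16; quarter = 4; half = 8; eighth = 2; half = 8; dotted quarter rest = 6; eighth note = 2.
Altogether 1 + 4 + 16 + 4 + 8 + 2 + 8 + 6 + 2 = 51.
51 ÷ 6 = 8 complete bars with 3 left over.

8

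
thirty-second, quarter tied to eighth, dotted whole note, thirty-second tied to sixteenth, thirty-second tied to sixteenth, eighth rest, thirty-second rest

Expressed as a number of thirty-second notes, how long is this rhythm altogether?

72

Each duration in thirty-second notes: thirty-second = 1; quarter tied to eighth (quarter + eighth) = 12; dotted whole note = 48; thirty-second tied to sixteenth (thirty-second + sixteenth) = 3; thirty-second tied to sixteenth (thirty-second + sixteenth) = 3; eighth rest = 4; thirty-second rest = 1.
Sum: 1 + 12 + 48 + 3 + 3 + 4 + 1 = 72 thirty-second notes.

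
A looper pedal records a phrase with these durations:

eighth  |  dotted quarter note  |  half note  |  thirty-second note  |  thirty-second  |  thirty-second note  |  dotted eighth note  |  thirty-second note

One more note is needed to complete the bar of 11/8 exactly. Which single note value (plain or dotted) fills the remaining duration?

The bar of 11/8 = 44 thirty-second notes.
In thirty-second notes: eighth = 4; dotted quarter note = 12; half note = 16; thirty-second note = 1; thirty-second = 1; thirty-second note = 1; dotted eighth note = 6; thirty-second note = 1.
Total: 4 + 12 + 16 + 1 + 1 + 1 + 6 + 1 = 42.
Remaining: 44 − 42 = 2 thirty-second notes, which is a sixteenth note.

sixteenth note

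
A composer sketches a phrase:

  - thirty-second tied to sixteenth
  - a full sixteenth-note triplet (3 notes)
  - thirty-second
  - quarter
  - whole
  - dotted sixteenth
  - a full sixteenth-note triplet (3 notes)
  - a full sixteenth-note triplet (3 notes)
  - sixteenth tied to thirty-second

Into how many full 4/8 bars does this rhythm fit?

3

One bar of 4/8 = 16 thirty-second notes.
Working in thirty-second notes: thirty-second tied to sixteenth (thirty-second + sixteenth) = 3; a full sixteenth-note triplet (3 notes) (three triplet sixteenths span one eighth) = 4; thirty-second = 1; quarter = 8; whole = 32; dotted sixteenth = 3; a full sixteenth-note triplet (3 notes) (three triplet sixteenths span one eighth) = 4; a full sixteenth-note triplet (3 notes) (three triplet sixteenths span one eighth) = 4; sixteenth tied to thirty-second (sixteenth + thirty-second) = 3.
Altogether 3 + 4 + 1 + 8 + 32 + 3 + 4 + 4 + 3 = 62.
62 ÷ 16 = 3 complete bars with 14 left over.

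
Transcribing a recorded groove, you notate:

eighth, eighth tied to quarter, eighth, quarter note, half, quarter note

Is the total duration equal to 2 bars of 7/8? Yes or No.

No

One bar of 7/8 = 7 eighth notes, so 2 bars = 14.
In eighth notes: eighth = 1; eighth tied to quarter (eighth + quarter) = 3; eighth = 1; quarter note = 2; half = 4; quarter note = 2.
Altogether 1 + 3 + 1 + 2 + 4 + 2 = 13.
13 falls short of 14, so the answer is No.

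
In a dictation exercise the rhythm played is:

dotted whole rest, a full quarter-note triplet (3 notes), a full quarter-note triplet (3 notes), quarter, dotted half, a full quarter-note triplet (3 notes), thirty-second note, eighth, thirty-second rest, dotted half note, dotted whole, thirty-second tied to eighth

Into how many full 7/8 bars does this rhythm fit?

One bar of 7/8 = 28 thirty-second notes.
Convert each value to thirty-second notes: dotted whole rest = 48; a full quarter-note triplet (3 notes) (three triplet quarters span one half) = 16; a full quarter-note triplet (3 notes) (three triplet quarters span one half) = 16; quarter = 8; dotted half = 24; a full quarter-note triplet (3 notes) (three triplet quarters span one half) = 16; thirty-second note = 1; eighth = 4; thirty-second rest = 1; dotted half note = 24; dotted whole = 48; thirty-second tied to eighth (thirty-second + eighth) = 5.
Sum: 48 + 16 + 16 + 8 + 24 + 16 + 1 + 4 + 1 + 24 + 48 + 5 = 211.
211 ÷ 28 = 7 complete bars with 15 left over.

7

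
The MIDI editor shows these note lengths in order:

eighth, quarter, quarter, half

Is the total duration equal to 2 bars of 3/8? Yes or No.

One bar of 3/8 = 3 eighth notes, so 2 bars = 6.
In eighth notes: eighth = 1; quarter = 2; quarter = 2; half = 4.
Altogether 1 + 2 + 2 + 4 = 9.
9 exceeds 6, so the answer is No.

No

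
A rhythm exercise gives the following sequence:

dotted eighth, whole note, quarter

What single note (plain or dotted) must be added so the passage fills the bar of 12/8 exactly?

The bar of 12/8 = 24 sixteenth notes.
Express everything in sixteenth notes: dotted eighth = 3; whole note = 16; quarter = 4.
Adding: 3 + 16 + 4 = 23.
Remaining: 24 − 23 = 1 sixteenth note, which is a sixteenth note.

sixteenth note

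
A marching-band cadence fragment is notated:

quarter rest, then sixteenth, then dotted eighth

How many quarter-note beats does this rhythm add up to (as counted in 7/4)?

2

One quarter-note beat = 4 sixteenth notes.
Express everything in sixteenth notes: quarter rest = 4; sixteenth = 1; dotted eighth = 3.
Altogether 4 + 1 + 3 = 8.
8 ÷ 4 = 2 beats.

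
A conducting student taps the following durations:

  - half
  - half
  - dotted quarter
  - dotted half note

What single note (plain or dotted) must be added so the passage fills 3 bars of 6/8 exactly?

eighth note

3 bars of 6/8 = 18 eighth notes.
Each duration in eighth notes: half = 4; half = 4; dotted quarter = 3; dotted half note = 6.
Altogether 4 + 4 + 3 + 6 = 17.
Remaining: 18 − 17 = 1 eighth note, which is a eighth note.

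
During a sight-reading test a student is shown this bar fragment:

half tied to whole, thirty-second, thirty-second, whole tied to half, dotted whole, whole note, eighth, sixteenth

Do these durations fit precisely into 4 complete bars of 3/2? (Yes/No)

One bar of 3/2 = 48 thirty-second notes, so 4 bars = 192.
Each duration in thirty-second notes: half tied to whole (half + whole) = 48; thirty-second = 1; thirty-second = 1; whole tied to half (whole + half) = 48; dotted whole = 48; whole note = 32; eighth = 4; sixteenth = 2.
Altogether 48 + 1 + 1 + 48 + 48 + 32 + 4 + 2 = 184.
184 falls short of 192, so the answer is No.

No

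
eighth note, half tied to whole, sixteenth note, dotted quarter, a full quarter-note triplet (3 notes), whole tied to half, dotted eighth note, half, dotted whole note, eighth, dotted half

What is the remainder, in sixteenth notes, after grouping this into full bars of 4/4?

2

One bar of 4/4 = 16 sixteenth notes.
Convert each value to sixteenth notes: eighth note = 2; half tied to whole (half + whole) = 24; sixteenth note = 1; dotted quarter = 6; a full quarter-note triplet (3 notes) (three triplet quarters span one half) = 8; whole tied to half (whole + half) = 24; dotted eighth note = 3; half = 8; dotted whole note = 24; eighth = 2; dotted half = 12.
Altogether 2 + 24 + 1 + 6 + 8 + 24 + 3 + 8 + 24 + 2 + 12 = 114.
114 ÷ 16 = 7 complete bars with 2 sixteenth notes remaining.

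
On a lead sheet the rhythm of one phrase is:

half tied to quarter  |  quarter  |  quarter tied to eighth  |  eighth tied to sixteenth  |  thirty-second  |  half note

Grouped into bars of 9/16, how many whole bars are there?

One bar of 9/16 = 18 thirty-second notes.
In thirty-second notes: half tied to quarter (half + quarter) = 24; quarter = 8; quarter tied to eighth (quarter + eighth) = 12; eighth tied to sixteenth (eighth + sixteenth) = 6; thirty-second = 1; half note = 16.
Altogether 24 + 8 + 12 + 6 + 1 + 16 = 67.
67 ÷ 18 = 3 complete bars with 13 left over.

3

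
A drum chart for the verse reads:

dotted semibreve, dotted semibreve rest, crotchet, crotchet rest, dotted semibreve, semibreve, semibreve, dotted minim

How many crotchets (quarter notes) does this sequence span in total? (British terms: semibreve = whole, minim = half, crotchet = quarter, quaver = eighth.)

31

Working in quarter notes: dotted semibreve = 6; dotted semibreve rest = 6; crotchet = 1; crotchet rest = 1; dotted semibreve = 6; semibreve = 4; semibreve = 4; dotted minim = 3.
Altogether 6 + 6 + 1 + 1 + 6 + 4 + 4 + 3 = 31 quarter notes.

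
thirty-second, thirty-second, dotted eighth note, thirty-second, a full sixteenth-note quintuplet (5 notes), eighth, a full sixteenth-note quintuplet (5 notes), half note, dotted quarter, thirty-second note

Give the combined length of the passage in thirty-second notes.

58

Working in thirty-second notes: thirty-second = 1; thirty-second = 1; dotted eighth note = 6; thirty-second = 1; a full sixteenth-note quintuplet (5 notes) (five quintuplet sixteenths span one quarter) = 8; eighth = 4; a full sixteenth-note quintuplet (5 notes) (five quintuplet sixteenths span one quarter) = 8; half note = 16; dotted quarter = 12; thirty-second note = 1.
Total: 1 + 1 + 6 + 1 + 8 + 4 + 8 + 16 + 12 + 1 = 58 thirty-second notes.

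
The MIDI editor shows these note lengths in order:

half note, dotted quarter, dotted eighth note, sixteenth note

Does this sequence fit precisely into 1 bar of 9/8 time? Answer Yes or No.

Yes

One bar of 9/8 = 18 sixteenth notes.
Each duration in sixteenth notes: half note = 8; dotted quarter = 6; dotted eighth note = 3; sixteenth note = 1.
Total: 8 + 6 + 3 + 1 = 18.
18 equals 18, so the answer is Yes.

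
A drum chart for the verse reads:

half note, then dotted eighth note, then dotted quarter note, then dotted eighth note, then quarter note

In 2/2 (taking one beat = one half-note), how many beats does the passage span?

3

One half-note beat = 8 sixteenth notes.
Convert each value to sixteenth notes: half note = 8; dotted eighth note = 3; dotted quarter note = 6; dotted eighth note = 3; quarter note = 4.
Total: 8 + 3 + 6 + 3 + 4 = 24.
24 ÷ 8 = 3 beats.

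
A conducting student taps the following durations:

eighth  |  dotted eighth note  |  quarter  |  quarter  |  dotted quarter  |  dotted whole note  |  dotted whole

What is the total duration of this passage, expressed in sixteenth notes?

67

Convert each value to sixteenth notes: eighth = 2; dotted eighth note = 3; quarter = 4; quarter = 4; dotted quarter = 6; dotted whole note = 24; dotted whole = 24.
Total: 2 + 3 + 4 + 4 + 6 + 24 + 24 = 67 sixteenth notes.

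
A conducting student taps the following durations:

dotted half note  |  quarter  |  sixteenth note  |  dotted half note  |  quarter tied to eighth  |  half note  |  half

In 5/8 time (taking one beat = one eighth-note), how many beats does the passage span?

25.5

One eighth-note beat = 2 sixteenth notes.
Working in sixteenth notes: dotted half note = 12; quarter = 4; sixteenth note = 1; dotted half note = 12; quarter tied to eighth (quarter + eighth) = 6; half note = 8; half = 8.
Altogether 12 + 4 + 1 + 12 + 6 + 8 + 8 = 51.
51 ÷ 2 = 25.5 beats.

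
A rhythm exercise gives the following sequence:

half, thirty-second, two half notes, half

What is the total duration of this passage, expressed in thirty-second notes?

Working in thirty-second notes: half = 16; thirty-second = 1; half note = 16; half note = 16; half = 16.
Sum: 16 + 1 + 16 + 16 + 16 = 65 thirty-second notes.

65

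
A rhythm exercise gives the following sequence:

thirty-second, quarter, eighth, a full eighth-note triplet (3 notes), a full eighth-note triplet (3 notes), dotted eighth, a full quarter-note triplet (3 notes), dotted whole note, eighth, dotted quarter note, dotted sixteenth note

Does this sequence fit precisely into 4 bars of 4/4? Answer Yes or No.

No

One bar of 4/4 = 32 thirty-second notes, so 4 bars = 128.
Convert each value to thirty-second notes: thirty-second = 1; quarter = 8; eighth = 4; a full eighth-note triplet (3 notes) (three triplet eighths span one quarter) = 8; a full eighth-note triplet (3 notes) (three triplet eighths span one quarter) = 8; dotted eighth = 6; a full quarter-note triplet (3 notes) (three triplet quarters span one half) = 16; dotted whole note = 48; eighth = 4; dotted quarter note = 12; dotted sixteenth note = 3.
Total: 1 + 8 + 4 + 8 + 8 + 6 + 16 + 48 + 4 + 12 + 3 = 118.
118 falls short of 128, so the answer is No.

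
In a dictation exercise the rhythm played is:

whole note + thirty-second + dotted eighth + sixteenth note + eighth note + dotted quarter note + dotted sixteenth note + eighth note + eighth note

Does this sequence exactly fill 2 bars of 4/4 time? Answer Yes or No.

One bar of 4/4 = 32 thirty-second notes, so 2 bars = 64.
Express everything in thirty-second notes: whole note = 32; thirty-second = 1; dotted eighth = 6; sixteenth note = 2; eighth note = 4; dotted quarter note = 12; dotted sixteenth note = 3; eighth note = 4; eighth note = 4.
Adding: 32 + 1 + 6 + 2 + 4 + 12 + 3 + 4 + 4 = 68.
68 exceeds 64, so the answer is No.

No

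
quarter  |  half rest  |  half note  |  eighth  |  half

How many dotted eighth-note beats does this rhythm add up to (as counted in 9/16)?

10

One dotted eighth-note beat = 3 sixteenth notes.
Convert each value to sixteenth notes: quarter = 4; half rest = 8; half note = 8; eighth = 2; half = 8.
Sum: 4 + 8 + 8 + 2 + 8 = 30.
30 ÷ 3 = 10 beats.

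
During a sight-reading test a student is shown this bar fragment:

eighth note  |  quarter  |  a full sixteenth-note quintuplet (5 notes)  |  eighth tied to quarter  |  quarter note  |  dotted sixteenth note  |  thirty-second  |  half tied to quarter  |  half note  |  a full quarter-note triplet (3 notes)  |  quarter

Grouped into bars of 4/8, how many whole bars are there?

6

One bar of 4/8 = 16 thirty-second notes.
Working in thirty-second notes: eighth note = 4; quarter = 8; a full sixteenth-note quintuplet (5 notes) (five quintuplet sixteenths span one quarter) = 8; eighth tied to quarter (eighth + quarter) = 12; quarter note = 8; dotted sixteenth note = 3; thirty-second = 1; half tied to quarter (half + quarter) = 24; half note = 16; a full quarter-note triplet (3 notes) (three triplet quarters span one half) = 16; quarter = 8.
Adding: 4 + 8 + 8 + 12 + 8 + 3 + 1 + 24 + 16 + 16 + 8 = 108.
108 ÷ 16 = 6 complete bars with 12 left over.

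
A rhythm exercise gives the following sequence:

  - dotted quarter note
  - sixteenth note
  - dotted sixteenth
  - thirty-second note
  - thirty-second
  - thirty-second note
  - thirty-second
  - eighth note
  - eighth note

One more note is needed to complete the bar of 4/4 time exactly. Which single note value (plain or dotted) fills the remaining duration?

dotted sixteenth note

The bar of 4/4 = 32 thirty-second notes.
Convert each value to thirty-second notes: dotted quarter note = 12; sixteenth note = 2; dotted sixteenth = 3; thirty-second note = 1; thirty-second = 1; thirty-second note = 1; thirty-second = 1; eighth note = 4; eighth note = 4.
Total: 12 + 2 + 3 + 1 + 1 + 1 + 1 + 4 + 4 = 29.
Remaining: 32 − 29 = 3 thirty-second notes, which is a dotted sixteenth note.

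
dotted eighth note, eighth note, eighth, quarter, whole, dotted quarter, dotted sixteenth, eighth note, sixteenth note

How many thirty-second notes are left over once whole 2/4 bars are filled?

11

One bar of 2/4 = 16 thirty-second notes.
Convert each value to thirty-second notes: dotted eighth note = 6; eighth note = 4; eighth = 4; quarter = 8; whole = 32; dotted quarter = 12; dotted sixteenth = 3; eighth note = 4; sixteenth note = 2.
Altogether 6 + 4 + 4 + 8 + 32 + 12 + 3 + 4 + 2 = 75.
75 ÷ 16 = 4 complete bars with 11 thirty-second notes remaining.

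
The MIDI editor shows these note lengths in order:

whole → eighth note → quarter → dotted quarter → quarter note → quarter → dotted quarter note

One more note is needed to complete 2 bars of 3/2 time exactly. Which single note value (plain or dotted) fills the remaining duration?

2 bars of 3/2 = 24 eighth notes.
In eighth notes: whole = 8; eighth note = 1; quarter = 2; dotted quarter = 3; quarter note = 2; quarter = 2; dotted quarter note = 3.
Adding: 8 + 1 + 2 + 3 + 2 + 2 + 3 = 21.
Remaining: 24 − 21 = 3 eighth notes, which is a dotted quarter note.

dotted quarter note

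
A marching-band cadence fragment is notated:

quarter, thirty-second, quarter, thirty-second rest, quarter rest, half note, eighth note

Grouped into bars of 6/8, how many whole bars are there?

One bar of 6/8 = 24 thirty-second notes.
In thirty-second notes: quarter = 8; thirty-second = 1; quarter = 8; thirty-second rest = 1; quarter rest = 8; half note = 16; eighth note = 4.
Total: 8 + 1 + 8 + 1 + 8 + 16 + 4 = 46.
46 ÷ 24 = 1 complete bar with 22 left over.

1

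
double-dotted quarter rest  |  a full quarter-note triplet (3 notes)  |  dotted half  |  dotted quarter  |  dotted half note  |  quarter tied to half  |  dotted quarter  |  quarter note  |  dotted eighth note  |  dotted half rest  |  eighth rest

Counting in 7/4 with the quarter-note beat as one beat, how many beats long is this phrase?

One quarter-note beat = 4 sixteenth notes.
Working in sixteenth notes: double-dotted quarter rest = 7; a full quarter-note triplet (3 notes) (three triplet quarters span one half) = 8; dotted half = 12; dotted quarter = 6; dotted half note = 12; quarter tied to half (quarter + half) = 12; dotted quarter = 6; quarter note = 4; dotted eighth note = 3; dotted half rest = 12; eighth rest = 2.
Adding: 7 + 8 + 12 + 6 + 12 + 12 + 6 + 4 + 3 + 12 + 2 = 84.
84 ÷ 4 = 21 beats.

21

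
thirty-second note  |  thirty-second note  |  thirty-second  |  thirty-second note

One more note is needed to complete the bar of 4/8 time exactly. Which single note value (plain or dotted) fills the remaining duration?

The bar of 4/8 = 16 thirty-second notes.
Convert each value to thirty-second notes: thirty-second note = 1; thirty-second note = 1; thirty-second = 1; thirty-second note = 1.
Adding: 1 + 1 + 1 + 1 = 4.
Remaining: 16 − 4 = 12 thirty-second notes, which is a dotted quarter note.

dotted quarter note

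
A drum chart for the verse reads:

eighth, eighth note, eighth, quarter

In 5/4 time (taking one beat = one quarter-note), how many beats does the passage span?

2.5

One quarter-note beat = 2 eighth notes.
Each duration in eighth notes: eighth = 1; eighth note = 1; eighth = 1; quarter = 2.
Adding: 1 + 1 + 1 + 2 = 5.
5 ÷ 2 = 2.5 beats.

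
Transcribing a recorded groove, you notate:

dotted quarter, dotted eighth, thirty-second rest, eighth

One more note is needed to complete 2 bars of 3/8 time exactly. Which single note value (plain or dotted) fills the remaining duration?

2 bars of 3/8 = 24 thirty-second notes.
Express everything in thirty-second notes: dotted quarter = 12; dotted eighth = 6; thirty-second rest = 1; eighth = 4.
Altogether 12 + 6 + 1 + 4 = 23.
Remaining: 24 − 23 = 1 thirty-second note, which is a thirty-second note.

thirty-second note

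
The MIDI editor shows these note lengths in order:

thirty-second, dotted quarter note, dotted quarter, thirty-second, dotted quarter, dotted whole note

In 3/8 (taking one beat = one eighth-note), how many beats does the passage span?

21.5

One eighth-note beat = 4 thirty-second notes.
Each duration in thirty-second notes: thirty-second = 1; dotted quarter note = 12; dotted quarter = 12; thirty-second = 1; dotted quarter = 12; dotted whole note = 48.
Adding: 1 + 12 + 12 + 1 + 12 + 48 = 86.
86 ÷ 4 = 21.5 beats.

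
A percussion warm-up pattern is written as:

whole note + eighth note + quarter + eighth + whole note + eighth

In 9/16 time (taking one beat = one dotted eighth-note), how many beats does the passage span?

One dotted eighth-note beat = 3 sixteenth notes.
In sixteenth notes: whole note = 16; eighth note = 2; quarter = 4; eighth = 2; whole note = 16; eighth = 2.
Altogether 16 + 2 + 4 + 2 + 16 + 2 = 42.
42 ÷ 3 = 14 beats.

14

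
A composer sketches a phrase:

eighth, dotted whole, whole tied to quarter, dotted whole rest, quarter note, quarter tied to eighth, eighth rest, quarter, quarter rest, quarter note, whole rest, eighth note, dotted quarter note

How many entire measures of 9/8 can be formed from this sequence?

One bar of 9/8 = 9 eighth notes.
Convert each value to eighth notes: eighth = 1; dotted whole = 12; whole tied to quarter (whole + quarter) = 10; dotted whole rest = 12; quarter note = 2; quarter tied to eighth (quarter + eighth) = 3; eighth rest = 1; quarter = 2; quarter rest = 2; quarter note = 2; whole rest = 8; eighth note = 1; dotted quarter note = 3.
Adding: 1 + 12 + 10 + 12 + 2 + 3 + 1 + 2 + 2 + 2 + 8 + 1 + 3 = 59.
59 ÷ 9 = 6 complete bars with 5 left over.

6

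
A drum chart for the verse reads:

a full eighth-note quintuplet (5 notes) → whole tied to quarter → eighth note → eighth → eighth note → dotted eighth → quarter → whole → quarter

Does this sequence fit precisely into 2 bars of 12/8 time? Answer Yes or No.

One bar of 12/8 = 24 sixteenth notes, so 2 bars = 48.
Working in sixteenth notes: a full eighth-note quintuplet (5 notes) (five quintuplet eighths span one half) = 8; whole tied to quarter (whole + quarter) = 20; eighth note = 2; eighth = 2; eighth note = 2; dotted eighth = 3; quarter = 4; whole = 16; quarter = 4.
Total: 8 + 20 + 2 + 2 + 2 + 3 + 4 + 16 + 4 = 61.
61 exceeds 48, so the answer is No.

No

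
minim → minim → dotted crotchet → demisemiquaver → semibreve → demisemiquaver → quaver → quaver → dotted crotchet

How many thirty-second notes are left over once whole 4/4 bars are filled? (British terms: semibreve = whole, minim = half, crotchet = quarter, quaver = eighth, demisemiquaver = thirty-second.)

2

One bar of 4/4 = 32 thirty-second notes.
Express everything in thirty-second notes: minim = 16; minim = 16; dotted crotchet = 12; demisemiquaver = 1; semibreve = 32; demisemiquaver = 1; quaver = 4; quaver = 4; dotted crotchet = 12.
Total: 16 + 16 + 12 + 1 + 32 + 1 + 4 + 4 + 12 = 98.
98 ÷ 32 = 3 complete bars with 2 thirty-second notes remaining.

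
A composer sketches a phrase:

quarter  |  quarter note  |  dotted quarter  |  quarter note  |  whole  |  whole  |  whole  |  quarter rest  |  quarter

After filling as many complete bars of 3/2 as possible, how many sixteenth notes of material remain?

One bar of 3/2 = 12 eighth notes.
Convert each value to eighth notes: quarter = 2; quarter note = 2; dotted quarter = 3; quarter note = 2; whole = 8; whole = 8; whole = 8; quarter rest = 2; quarter = 2.
Sum: 2 + 2 + 3 + 2 + 8 + 8 + 8 + 2 + 2 = 37.
37 ÷ 12 = 3 complete bars with 1 eighth note remaining = 2 sixteenth notes.

2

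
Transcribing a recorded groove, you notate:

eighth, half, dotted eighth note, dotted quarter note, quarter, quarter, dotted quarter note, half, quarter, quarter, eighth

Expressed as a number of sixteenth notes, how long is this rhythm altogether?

Each duration in sixteenth notes: eighth = 2; half = 8; dotted eighth note = 3; dotted quarter note = 6; quarter = 4; quarter = 4; dotted quarter note = 6; half = 8; quarter = 4; quarter = 4; eighth = 2.
Total: 2 + 8 + 3 + 6 + 4 + 4 + 6 + 8 + 4 + 4 + 2 = 51 sixteenth notes.

51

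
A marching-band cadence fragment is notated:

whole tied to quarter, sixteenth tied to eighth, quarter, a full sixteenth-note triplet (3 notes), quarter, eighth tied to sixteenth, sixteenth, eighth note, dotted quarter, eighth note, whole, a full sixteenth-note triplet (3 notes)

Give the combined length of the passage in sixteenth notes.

In sixteenth notes: whole tied to quarter (whole + quarter) = 20; sixteenth tied to eighth (sixteenth + eighth) = 3; quarter = 4; a full sixteenth-note triplet (3 notes) (three triplet sixteenths span one eighth) = 2; quarter = 4; eighth tied to sixteenth (eighth + sixteenth) = 3; sixteenth = 1; eighth note = 2; dotted quarter = 6; eighth note = 2; whole = 16; a full sixteenth-note triplet (3 notes) (three triplet sixteenths span one eighth) = 2.
Adding: 20 + 3 + 4 + 2 + 4 + 3 + 1 + 2 + 6 + 2 + 16 + 2 = 65 sixteenth notes.

65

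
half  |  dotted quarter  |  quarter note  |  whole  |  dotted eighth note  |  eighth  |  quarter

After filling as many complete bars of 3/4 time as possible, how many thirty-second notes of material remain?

One bar of 3/4 = 12 sixteenth notes.
Working in sixteenth notes: half = 8; dotted quarter = 6; quarter note = 4; whole = 16; dotted eighth note = 3; eighth = 2; quarter = 4.
Adding: 8 + 6 + 4 + 16 + 3 + 2 + 4 = 43.
43 ÷ 12 = 3 complete bars with 7 sixteenth notes remaining = 14 thirty-second notes.

14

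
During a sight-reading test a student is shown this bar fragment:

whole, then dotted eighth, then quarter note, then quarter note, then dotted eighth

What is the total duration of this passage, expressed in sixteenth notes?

Express everything in sixteenth notes: whole = 16; dotted eighth = 3; quarter note = 4; quarter note = 4; dotted eighth = 3.
Sum: 16 + 3 + 4 + 4 + 3 = 30 sixteenth notes.

30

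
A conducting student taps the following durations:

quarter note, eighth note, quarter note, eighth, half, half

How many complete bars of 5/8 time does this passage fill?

One bar of 5/8 = 5 eighth notes.
Each duration in eighth notes: quarter note = 2; eighth note = 1; quarter note = 2; eighth = 1; half = 4; half = 4.
Total: 2 + 1 + 2 + 1 + 4 + 4 = 14.
14 ÷ 5 = 2 complete bars with 4 left over.

2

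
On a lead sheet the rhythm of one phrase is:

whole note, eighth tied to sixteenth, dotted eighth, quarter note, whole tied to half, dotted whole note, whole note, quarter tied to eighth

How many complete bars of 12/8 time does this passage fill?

4

One bar of 12/8 = 24 sixteenth notes.
Each duration in sixteenth notes: whole note = 16; eighth tied to sixteenth (eighth + sixteenth) = 3; dotted eighth = 3; quarter note = 4; whole tied to half (whole + half) = 24; dotted whole note = 24; whole note = 16; quarter tied to eighth (quarter + eighth) = 6.
Sum: 16 + 3 + 3 + 4 + 24 + 24 + 16 + 6 = 96.
96 ÷ 24 = 4 complete bars with 0 left over.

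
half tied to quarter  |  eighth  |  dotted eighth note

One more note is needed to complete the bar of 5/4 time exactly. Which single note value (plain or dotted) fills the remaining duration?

The bar of 5/4 = 20 sixteenth notes.
Express everything in sixteenth notes: half tied to quarter (half + quarter) = 12; eighth = 2; dotted eighth note = 3.
Adding: 12 + 2 + 3 = 17.
Remaining: 20 − 17 = 3 sixteenth notes, which is a dotted eighth note.

dotted eighth note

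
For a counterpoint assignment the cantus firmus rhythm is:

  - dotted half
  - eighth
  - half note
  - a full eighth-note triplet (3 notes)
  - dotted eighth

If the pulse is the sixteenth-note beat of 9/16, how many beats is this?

29

One sixteenth-note beat = 2 thirty-second notes.
In thirty-second notes: dotted half = 24; eighth = 4; half note = 16; a full eighth-note triplet (3 notes) (three triplet eighths span one quarter) = 8; dotted eighth = 6.
Sum: 24 + 4 + 16 + 8 + 6 = 58.
58 ÷ 2 = 29 beats.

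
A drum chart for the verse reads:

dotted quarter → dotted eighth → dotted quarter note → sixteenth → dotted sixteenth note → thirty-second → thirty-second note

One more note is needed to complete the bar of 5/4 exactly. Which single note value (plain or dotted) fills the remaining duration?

dotted sixteenth note

The bar of 5/4 = 40 thirty-second notes.
Each duration in thirty-second notes: dotted quarter = 12; dotted eighth = 6; dotted quarter note = 12; sixteenth = 2; dotted sixteenth note = 3; thirty-second = 1; thirty-second note = 1.
Total: 12 + 6 + 12 + 2 + 3 + 1 + 1 = 37.
Remaining: 40 − 37 = 3 thirty-second notes, which is a dotted sixteenth note.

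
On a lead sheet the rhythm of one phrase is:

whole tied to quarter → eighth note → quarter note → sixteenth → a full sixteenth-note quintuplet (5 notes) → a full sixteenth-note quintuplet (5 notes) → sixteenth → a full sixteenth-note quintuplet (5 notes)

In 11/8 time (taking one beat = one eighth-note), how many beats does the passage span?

20

One eighth-note beat = 2 sixteenth notes.
Express everything in sixteenth notes: whole tied to quarter (whole + quarter) = 20; eighth note = 2; quarter note = 4; sixteenth = 1; a full sixteenth-note quintuplet (5 notes) (five quintuplet sixteenths span one quarter) = 4; a full sixteenth-note quintuplet (5 notes) (five quintuplet sixteenths span one quarter) = 4; sixteenth = 1; a full sixteenth-note quintuplet (5 notes) (five quintuplet sixteenths span one quarter) = 4.
Total: 20 + 2 + 4 + 1 + 4 + 4 + 1 + 4 = 40.
40 ÷ 2 = 20 beats.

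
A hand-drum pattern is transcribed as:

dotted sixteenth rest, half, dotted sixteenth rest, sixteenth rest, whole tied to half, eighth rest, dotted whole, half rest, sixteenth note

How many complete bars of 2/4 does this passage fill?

One bar of 2/4 = 16 thirty-second notes.
Each duration in thirty-second notes: dotted sixteenth rest = 3; half = 16; dotted sixteenth rest = 3; sixteenth rest = 2; whole tied to half (whole + half) = 48; eighth rest = 4; dotted whole = 48; half rest = 16; sixteenth note = 2.
Sum: 3 + 16 + 3 + 2 + 48 + 4 + 48 + 16 + 2 = 142.
142 ÷ 16 = 8 complete bars with 14 left over.

8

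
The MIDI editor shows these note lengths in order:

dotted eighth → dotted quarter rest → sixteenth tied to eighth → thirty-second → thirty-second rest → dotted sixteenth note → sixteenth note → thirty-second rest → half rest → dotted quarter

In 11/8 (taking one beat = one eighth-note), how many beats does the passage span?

One eighth-note beat = 4 thirty-second notes.
In thirty-second notes: dotted eighth = 6; dotted quarter rest = 12; sixteenth tied to eighth (sixteenth + eighth) = 6; thirty-second = 1; thirty-second rest = 1; dotted sixteenth note = 3; sixteenth note = 2; thirty-second rest = 1; half rest = 16; dotted quarter = 12.
Sum: 6 + 12 + 6 + 1 + 1 + 3 + 2 + 1 + 16 + 12 = 60.
60 ÷ 4 = 15 beats.

15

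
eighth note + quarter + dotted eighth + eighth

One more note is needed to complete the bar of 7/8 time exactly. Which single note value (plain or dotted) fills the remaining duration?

The bar of 7/8 = 14 sixteenth notes.
In sixteenth notes: eighth note = 2; quarter = 4; dotted eighth = 3; eighth = 2.
Sum: 2 + 4 + 3 + 2 = 11.
Remaining: 14 − 11 = 3 sixteenth notes, which is a dotted eighth note.

dotted eighth note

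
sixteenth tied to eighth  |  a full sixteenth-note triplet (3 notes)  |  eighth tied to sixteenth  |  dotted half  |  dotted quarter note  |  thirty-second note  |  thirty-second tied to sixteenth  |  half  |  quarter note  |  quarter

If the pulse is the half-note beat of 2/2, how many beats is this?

One half-note beat = 16 thirty-second notes.
In thirty-second notes: sixteenth tied to eighth (sixteenth + eighth) = 6; a full sixteenth-note triplet (3 notes) (three triplet sixteenths span one eighth) = 4; eighth tied to sixteenth (eighth + sixteenth) = 6; dotted half = 24; dotted quarter note = 12; thirty-second note = 1; thirty-second tied to sixteenth (thirty-second + sixteenth) = 3; half = 16; quarter note = 8; quarter = 8.
Sum: 6 + 4 + 6 + 24 + 12 + 1 + 3 + 16 + 8 + 8 = 88.
88 ÷ 16 = 5.5 beats.

5.5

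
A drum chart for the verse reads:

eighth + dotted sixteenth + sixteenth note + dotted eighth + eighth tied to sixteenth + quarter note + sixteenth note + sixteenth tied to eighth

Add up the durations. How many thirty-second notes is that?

37

Each duration in thirty-second notes: eighth = 4; dotted sixteenth = 3; sixteenth note = 2; dotted eighth = 6; eighth tied to sixteenth (eighth + sixteenth) = 6; quarter note = 8; sixteenth note = 2; sixteenth tied to eighth (sixteenth + eighth) = 6.
Sum: 4 + 3 + 2 + 6 + 6 + 8 + 2 + 6 = 37 thirty-second notes.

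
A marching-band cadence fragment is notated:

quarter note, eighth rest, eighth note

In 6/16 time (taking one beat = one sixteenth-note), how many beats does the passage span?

One sixteenth-note beat = 2 thirty-second notes.
Convert each value to thirty-second notes: quarter note = 8; eighth rest = 4; eighth note = 4.
Altogether 8 + 4 + 4 = 16.
16 ÷ 2 = 8 beats.

8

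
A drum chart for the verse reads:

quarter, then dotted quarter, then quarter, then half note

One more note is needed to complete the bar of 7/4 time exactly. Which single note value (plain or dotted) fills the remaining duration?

dotted quarter note

The bar of 7/4 = 14 eighth notes.
Working in eighth notes: quarter = 2; dotted quarter = 3; quarter = 2; half note = 4.
Total: 2 + 3 + 2 + 4 = 11.
Remaining: 14 − 11 = 3 eighth notes, which is a dotted quarter note.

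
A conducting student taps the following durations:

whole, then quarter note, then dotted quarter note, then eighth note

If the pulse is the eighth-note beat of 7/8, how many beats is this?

One eighth-note beat = 2 sixteenth notes.
Express everything in sixteenth notes: whole = 16; quarter note = 4; dotted quarter note = 6; eighth note = 2.
Total: 16 + 4 + 6 + 2 = 28.
28 ÷ 2 = 14 beats.

14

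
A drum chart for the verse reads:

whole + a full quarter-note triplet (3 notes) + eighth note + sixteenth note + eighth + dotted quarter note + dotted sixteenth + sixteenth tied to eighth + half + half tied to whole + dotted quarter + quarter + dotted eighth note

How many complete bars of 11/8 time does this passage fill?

One bar of 11/8 = 44 thirty-second notes.
Convert each value to thirty-second notes: whole = 32; a full quarter-note triplet (3 notes) (three triplet quarters span one half) = 16; eighth note = 4; sixteenth note = 2; eighth = 4; dotted quarter note = 12; dotted sixteenth = 3; sixteenth tied to eighth (sixteenth + eighth) = 6; half = 16; half tied to whole (half + whole) = 48; dotted quarter = 12; quarter = 8; dotted eighth note = 6.
Altogether 32 + 16 + 4 + 2 + 4 + 12 + 3 + 6 + 16 + 48 + 12 + 8 + 6 = 169.
169 ÷ 44 = 3 complete bars with 37 left over.

3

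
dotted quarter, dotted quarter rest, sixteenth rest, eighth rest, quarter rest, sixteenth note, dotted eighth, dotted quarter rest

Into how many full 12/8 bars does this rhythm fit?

1

One bar of 12/8 = 24 sixteenth notes.
Express everything in sixteenth notes: dotted quarter = 6; dotted quarter rest = 6; sixteenth rest = 1; eighth rest = 2; quarter rest = 4; sixteenth note = 1; dotted eighth = 3; dotted quarter rest = 6.
Total: 6 + 6 + 1 + 2 + 4 + 1 + 3 + 6 = 29.
29 ÷ 24 = 1 complete bar with 5 left over.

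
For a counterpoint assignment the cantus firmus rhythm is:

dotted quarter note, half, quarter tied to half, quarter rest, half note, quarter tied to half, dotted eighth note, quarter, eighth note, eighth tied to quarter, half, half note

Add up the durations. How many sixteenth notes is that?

Working in sixteenth notes: dotted quarter note = 6; half = 8; quarter tied to half (quarter + half) = 12; quarter rest = 4; half note = 8; quarter tied to half (quarter + half) = 12; dotted eighth note = 3; quarter = 4; eighth note = 2; eighth tied to quarter (eighth + quarter) = 6; half = 8; half note = 8.
Sum: 6 + 8 + 12 + 4 + 8 + 12 + 3 + 4 + 2 + 6 + 8 + 8 = 81 sixteenth notes.

81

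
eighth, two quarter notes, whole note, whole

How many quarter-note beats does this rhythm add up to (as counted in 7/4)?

One quarter-note beat = 2 eighth notes.
Working in eighth notes: eighth = 1; quarter note = 2; quarter note = 2; whole note = 8; whole = 8.
Total: 1 + 2 + 2 + 8 + 8 = 21.
21 ÷ 2 = 10.5 beats.

10.5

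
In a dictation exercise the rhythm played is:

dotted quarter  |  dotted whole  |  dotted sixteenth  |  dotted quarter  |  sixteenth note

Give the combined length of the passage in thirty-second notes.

Convert each value to thirty-second notes: dotted quarter = 12; dotted whole = 48; dotted sixteenth = 3; dotted quarter = 12; sixteenth note = 2.
Sum: 12 + 48 + 3 + 12 + 2 = 77 thirty-second notes.

77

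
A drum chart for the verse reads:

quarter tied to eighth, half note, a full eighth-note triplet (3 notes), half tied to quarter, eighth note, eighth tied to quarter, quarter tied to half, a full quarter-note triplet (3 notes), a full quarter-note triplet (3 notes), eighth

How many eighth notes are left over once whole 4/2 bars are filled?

One bar of 4/2 = 16 eighth notes.
In eighth notes: quarter tied to eighth (quarter + eighth) = 3; half note = 4; a full eighth-note triplet (3 notes) (three triplet eighths span one quarter) = 2; half tied to quarter (half + quarter) = 6; eighth note = 1; eighth tied to quarter (eighth + quarter) = 3; quarter tied to half (quarter + half) = 6; a full quarter-note triplet (3 notes) (three triplet quarters span one half) = 4; a full quarter-note triplet (3 notes) (three triplet quarters span one half) = 4; eighth = 1.
Sum: 3 + 4 + 2 + 6 + 1 + 3 + 6 + 4 + 4 + 1 = 34.
34 ÷ 16 = 2 complete bars with 2 eighth notes remaining.

2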